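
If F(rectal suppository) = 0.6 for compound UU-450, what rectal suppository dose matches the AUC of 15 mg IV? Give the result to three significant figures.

For equal systemic exposure: F × D_ev = D_iv
D_ev = D_iv / F = 15 / 0.6 = 25 mg

D_rectal = 25.0 mg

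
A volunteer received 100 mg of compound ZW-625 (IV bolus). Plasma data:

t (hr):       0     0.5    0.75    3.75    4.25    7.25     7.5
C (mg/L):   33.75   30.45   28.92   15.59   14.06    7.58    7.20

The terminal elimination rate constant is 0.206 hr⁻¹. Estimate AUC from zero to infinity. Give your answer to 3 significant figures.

AUC = 167 mg/L·hr

Trapezoidal AUC_0→7.5:
  [0→0.5]: (33.75+30.45)/2 × 0.5 = 16.05
  [0.5→0.75]: (30.45+28.92)/2 × 0.25 = 7.42125
  [0.75→3.75]: (28.92+15.59)/2 × 3 = 66.765
  [3.75→4.25]: (15.59+14.06)/2 × 0.5 = 7.4125
  [4.25→7.25]: (14.06+7.58)/2 × 3 = 32.46
  [7.25→7.5]: (7.58+7.20)/2 × 0.25 = 1.8475
  Sum = 131.95625 mg/L·hr
Extrapolated tail: C_last / k_e = 7.20 / 0.206 = 34.951
AUC_0→∞ = 131.95625 + 34.951 = 166.90725 mg/L·hr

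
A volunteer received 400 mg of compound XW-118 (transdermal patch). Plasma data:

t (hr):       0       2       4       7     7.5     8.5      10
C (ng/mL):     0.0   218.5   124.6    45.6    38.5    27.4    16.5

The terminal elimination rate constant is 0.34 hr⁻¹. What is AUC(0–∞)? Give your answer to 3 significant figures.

AUC = 952 ng/mL·hr

Trapezoidal AUC_0→10:
  [0→2]: (0.0+218.5)/2 × 2 = 218.5
  [2→4]: (218.5+124.6)/2 × 2 = 343.1
  [4→7]: (124.6+45.6)/2 × 3 = 255.3
  [7→7.5]: (45.6+38.5)/2 × 0.5 = 21.025
  [7.5→8.5]: (38.5+27.4)/2 × 1 = 32.95
  [8.5→10]: (27.4+16.5)/2 × 1.5 = 32.925
  Sum = 903.8 ng/mL·hr
Extrapolated tail: C_last / k_e = 16.5 / 0.34 = 48.529
AUC_0→∞ = 903.8 + 48.529 = 952.329 ng/mL·hr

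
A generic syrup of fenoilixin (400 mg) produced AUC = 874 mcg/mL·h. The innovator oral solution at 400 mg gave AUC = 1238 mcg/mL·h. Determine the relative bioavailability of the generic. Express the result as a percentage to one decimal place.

F_rel = (AUC_test/D_test) / (AUC_ref/D_ref)
      = (874/400) / (1238/400)
      = 2.185 / 3.095 = 0.7060 = 70.60%

F_rel = 70.6%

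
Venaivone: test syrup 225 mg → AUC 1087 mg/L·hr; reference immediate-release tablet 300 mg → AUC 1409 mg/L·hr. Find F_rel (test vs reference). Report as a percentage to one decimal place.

F_rel = 102.9%

F_rel = (AUC_test/D_test) / (AUC_ref/D_ref)
      = (1087/225) / (1409/300)
      = 4.83111 / 4.69667 = 1.0286 = 102.86%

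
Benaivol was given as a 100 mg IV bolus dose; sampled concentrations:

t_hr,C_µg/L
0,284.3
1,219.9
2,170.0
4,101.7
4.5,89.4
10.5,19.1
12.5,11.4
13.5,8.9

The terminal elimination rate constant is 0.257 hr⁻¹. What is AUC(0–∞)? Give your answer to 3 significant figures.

AUC = 1170 µg/L·hr

Trapezoidal AUC_0→13.5:
  [0→1]: (284.3+219.9)/2 × 1 = 252.1
  [1→2]: (219.9+170.0)/2 × 1 = 194.95
  [2→4]: (170.0+101.7)/2 × 2 = 271.7
  [4→4.5]: (101.7+89.4)/2 × 0.5 = 47.775
  [4.5→10.5]: (89.4+19.1)/2 × 6 = 325.5
  [10.5→12.5]: (19.1+11.4)/2 × 2 = 30.5
  [12.5→13.5]: (11.4+8.9)/2 × 1 = 10.15
  Sum = 1132.675 µg/L·hr
Extrapolated tail: C_last / k_e = 8.9 / 0.257 = 34.630
AUC_0→∞ = 1132.675 + 34.630 = 1167.305 µg/L·hr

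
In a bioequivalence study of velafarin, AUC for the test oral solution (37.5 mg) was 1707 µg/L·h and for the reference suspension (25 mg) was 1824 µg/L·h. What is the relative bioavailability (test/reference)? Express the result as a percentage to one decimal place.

F_rel = (AUC_test/D_test) / (AUC_ref/D_ref)
      = (1707/37.5) / (1824/25)
      = 45.52 / 72.96 = 0.6239 = 62.39%

F_rel = 62.4%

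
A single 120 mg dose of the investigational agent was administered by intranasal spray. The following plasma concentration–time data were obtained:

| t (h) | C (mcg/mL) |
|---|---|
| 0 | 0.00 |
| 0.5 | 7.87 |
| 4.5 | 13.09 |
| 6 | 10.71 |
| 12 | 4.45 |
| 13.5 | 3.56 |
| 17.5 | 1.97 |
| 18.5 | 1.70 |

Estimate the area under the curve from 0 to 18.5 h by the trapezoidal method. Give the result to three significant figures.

Trapezoidal AUC_0→18.5:
  [0→0.5]: (0.00+7.87)/2 × 0.5 = 1.9675
  [0.5→4.5]: (7.87+13.09)/2 × 4 = 41.92
  [4.5→6]: (13.09+10.71)/2 × 1.5 = 17.85
  [6→12]: (10.71+4.45)/2 × 6 = 45.48
  [12→13.5]: (4.45+3.56)/2 × 1.5 = 6.0075
  [13.5→17.5]: (3.56+1.97)/2 × 4 = 11.06
  [17.5→18.5]: (1.97+1.70)/2 × 1 = 1.835
  Sum = 126.12 mcg/mL·h

AUC = 126 mcg/mL·h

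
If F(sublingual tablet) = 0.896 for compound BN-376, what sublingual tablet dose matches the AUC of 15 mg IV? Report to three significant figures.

D_sublingual = 16.7 mg

For equal systemic exposure: F × D_ev = D_iv
D_ev = D_iv / F = 15 / 0.896 = 16.7411 mg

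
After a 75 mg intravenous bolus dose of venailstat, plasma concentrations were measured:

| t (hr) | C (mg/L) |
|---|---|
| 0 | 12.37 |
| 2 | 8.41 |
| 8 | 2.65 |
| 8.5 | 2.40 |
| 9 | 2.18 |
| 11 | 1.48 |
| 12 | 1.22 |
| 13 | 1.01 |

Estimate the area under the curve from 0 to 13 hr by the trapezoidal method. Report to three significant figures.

AUC = 62.5 mg/L·hr

Trapezoidal AUC_0→13:
  [0→2]: (12.37+8.41)/2 × 2 = 20.78
  [2→8]: (8.41+2.65)/2 × 6 = 33.18
  [8→8.5]: (2.65+2.40)/2 × 0.5 = 1.2625
  [8.5→9]: (2.40+2.18)/2 × 0.5 = 1.145
  [9→11]: (2.18+1.48)/2 × 2 = 3.66
  [11→12]: (1.48+1.22)/2 × 1 = 1.35
  [12→13]: (1.22+1.01)/2 × 1 = 1.115
  Sum = 62.4925 mg/L·hr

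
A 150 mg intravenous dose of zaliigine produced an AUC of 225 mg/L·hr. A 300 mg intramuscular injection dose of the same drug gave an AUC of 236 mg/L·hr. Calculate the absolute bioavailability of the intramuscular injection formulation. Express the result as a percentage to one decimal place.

F = 52.4%

F = (AUC_ev / D_ev) / (AUC_iv / D_iv)
  = (236/300) / (225/150)
  = 0.786667 / 1.5 = 0.5244
  = 52.44%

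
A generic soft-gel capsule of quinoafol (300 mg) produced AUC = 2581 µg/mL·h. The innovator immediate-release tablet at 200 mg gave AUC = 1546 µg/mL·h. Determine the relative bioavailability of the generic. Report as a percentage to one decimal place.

F_rel = 111.3%

F_rel = (AUC_test/D_test) / (AUC_ref/D_ref)
      = (2581/300) / (1546/200)
      = 8.60333 / 7.73 = 1.1130 = 111.30%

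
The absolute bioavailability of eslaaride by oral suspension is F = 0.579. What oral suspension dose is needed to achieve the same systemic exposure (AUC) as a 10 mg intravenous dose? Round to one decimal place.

D_oral = 17.3 mg

For equal systemic exposure: F × D_ev = D_iv
D_ev = D_iv / F = 10 / 0.579 = 17.2712 mg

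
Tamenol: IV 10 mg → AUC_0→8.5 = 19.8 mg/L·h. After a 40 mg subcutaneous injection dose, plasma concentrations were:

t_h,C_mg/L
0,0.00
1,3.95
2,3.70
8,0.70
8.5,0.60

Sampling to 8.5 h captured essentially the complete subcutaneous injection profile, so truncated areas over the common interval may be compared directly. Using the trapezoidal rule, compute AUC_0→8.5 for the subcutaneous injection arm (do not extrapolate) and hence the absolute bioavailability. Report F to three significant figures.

Trapezoidal AUC_0→8.5 (subcutaneous injection):
  [0→1]: (0.00+3.95)/2 × 1 = 1.975
  [1→2]: (3.95+3.70)/2 × 1 = 3.825
  [2→8]: (3.70+0.70)/2 × 6 = 13.2
  [8→8.5]: (0.70+0.60)/2 × 0.5 = 0.325
  Sum = 19.325 mg/L·h
F = (AUC_ev/D_ev)/(AUC_iv/D_iv) = (19.325/40)/(19.8/10) = 0.483125/1.98 = 0.2440

F = 0.244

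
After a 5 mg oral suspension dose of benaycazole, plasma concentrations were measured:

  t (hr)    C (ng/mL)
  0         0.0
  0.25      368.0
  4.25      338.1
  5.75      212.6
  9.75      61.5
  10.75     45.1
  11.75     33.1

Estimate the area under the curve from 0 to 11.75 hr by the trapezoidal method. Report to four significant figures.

AUC = 2512 ng/mL·hr

Trapezoidal AUC_0→11.75:
  [0→0.25]: (0.0+368.0)/2 × 0.25 = 46.0
  [0.25→4.25]: (368.0+338.1)/2 × 4 = 1412.2
  [4.25→5.75]: (338.1+212.6)/2 × 1.5 = 413.025
  [5.75→9.75]: (212.6+61.5)/2 × 4 = 548.2
  [9.75→10.75]: (61.5+45.1)/2 × 1 = 53.3
  [10.75→11.75]: (45.1+33.1)/2 × 1 = 39.1
  Sum = 2511.825 ng/mL·hr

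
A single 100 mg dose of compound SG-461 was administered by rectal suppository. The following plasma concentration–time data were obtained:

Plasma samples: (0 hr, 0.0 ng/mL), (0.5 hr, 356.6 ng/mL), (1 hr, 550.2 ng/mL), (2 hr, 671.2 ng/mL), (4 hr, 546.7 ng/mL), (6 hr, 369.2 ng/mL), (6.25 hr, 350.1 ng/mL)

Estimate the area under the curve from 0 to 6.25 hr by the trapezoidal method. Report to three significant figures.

Trapezoidal AUC_0→6.25:
  [0→0.5]: (0.0+356.6)/2 × 0.5 = 89.15
  [0.5→1]: (356.6+550.2)/2 × 0.5 = 226.7
  [1→2]: (550.2+671.2)/2 × 1 = 610.7
  [2→4]: (671.2+546.7)/2 × 2 = 1217.9
  [4→6]: (546.7+369.2)/2 × 2 = 915.9
  [6→6.25]: (369.2+350.1)/2 × 0.25 = 89.9125
  Sum = 3150.2625 ng/mL·hr

AUC = 3150 ng/mL·hr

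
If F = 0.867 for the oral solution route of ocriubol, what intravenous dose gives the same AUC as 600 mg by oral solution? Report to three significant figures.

Systemic exposure from an extravascular dose = F × D_ev, so the equivalent IV dose is F × D_ev.
D_iv = F × D_ev = 0.867 × 600 = 520.2 mg

D_iv = 520 mg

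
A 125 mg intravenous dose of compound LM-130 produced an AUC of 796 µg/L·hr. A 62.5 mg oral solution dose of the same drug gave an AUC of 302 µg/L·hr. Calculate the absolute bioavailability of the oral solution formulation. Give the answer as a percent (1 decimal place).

F = (AUC_ev / D_ev) / (AUC_iv / D_iv)
  = (302/62.5) / (796/125)
  = 4.832 / 6.368 = 0.7588
  = 75.88%

F = 75.9%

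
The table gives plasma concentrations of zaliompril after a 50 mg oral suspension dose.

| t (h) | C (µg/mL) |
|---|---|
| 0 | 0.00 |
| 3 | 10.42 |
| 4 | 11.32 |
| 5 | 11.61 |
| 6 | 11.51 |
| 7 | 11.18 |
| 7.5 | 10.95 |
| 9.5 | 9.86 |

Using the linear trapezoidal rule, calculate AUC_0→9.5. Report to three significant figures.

AUC = 87.2 µg/mL·h

Trapezoidal AUC_0→9.5:
  [0→3]: (0.00+10.42)/2 × 3 = 15.63
  [3→4]: (10.42+11.32)/2 × 1 = 10.87
  [4→5]: (11.32+11.61)/2 × 1 = 11.465
  [5→6]: (11.61+11.51)/2 × 1 = 11.56
  [6→7]: (11.51+11.18)/2 × 1 = 11.345
  [7→7.5]: (11.18+10.95)/2 × 0.5 = 5.5325
  [7.5→9.5]: (10.95+9.86)/2 × 2 = 20.81
  Sum = 87.2125 µg/mL·h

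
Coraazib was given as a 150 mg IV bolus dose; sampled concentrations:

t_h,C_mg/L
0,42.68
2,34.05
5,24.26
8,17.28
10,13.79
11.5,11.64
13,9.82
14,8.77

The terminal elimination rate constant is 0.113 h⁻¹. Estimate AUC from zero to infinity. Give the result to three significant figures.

Trapezoidal AUC_0→14:
  [0→2]: (42.68+34.05)/2 × 2 = 76.73
  [2→5]: (34.05+24.26)/2 × 3 = 87.465
  [5→8]: (24.26+17.28)/2 × 3 = 62.31
  [8→10]: (17.28+13.79)/2 × 2 = 31.07
  [10→11.5]: (13.79+11.64)/2 × 1.5 = 19.0725
  [11.5→13]: (11.64+9.82)/2 × 1.5 = 16.095
  [13→14]: (9.82+8.77)/2 × 1 = 9.295
  Sum = 302.0375 mg/L·h
Extrapolated tail: C_last / k_e = 8.77 / 0.113 = 77.611
AUC_0→∞ = 302.0375 + 77.611 = 379.6485 mg/L·h

AUC = 380 mg/L·h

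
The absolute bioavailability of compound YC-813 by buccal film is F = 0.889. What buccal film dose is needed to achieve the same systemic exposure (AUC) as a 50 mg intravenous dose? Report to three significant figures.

D_buccal = 56.2 mg

For equal systemic exposure: F × D_ev = D_iv
D_ev = D_iv / F = 50 / 0.889 = 56.243 mg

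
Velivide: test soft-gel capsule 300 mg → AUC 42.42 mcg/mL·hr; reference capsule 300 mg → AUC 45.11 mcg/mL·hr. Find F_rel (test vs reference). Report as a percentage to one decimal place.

F_rel = (AUC_test/D_test) / (AUC_ref/D_ref)
      = (42.42/300) / (45.11/300)
      = 0.1414 / 0.150367 = 0.9404 = 94.04%

F_rel = 94.0%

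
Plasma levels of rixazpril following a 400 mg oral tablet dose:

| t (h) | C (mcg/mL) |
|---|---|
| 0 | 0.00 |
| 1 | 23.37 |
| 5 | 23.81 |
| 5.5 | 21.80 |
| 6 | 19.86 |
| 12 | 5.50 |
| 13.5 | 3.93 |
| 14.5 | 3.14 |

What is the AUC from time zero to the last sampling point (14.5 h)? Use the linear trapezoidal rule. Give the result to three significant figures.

AUC = 215 mcg/mL·h

Trapezoidal AUC_0→14.5:
  [0→1]: (0.00+23.37)/2 × 1 = 11.685
  [1→5]: (23.37+23.81)/2 × 4 = 94.36
  [5→5.5]: (23.81+21.80)/2 × 0.5 = 11.4025
  [5.5→6]: (21.80+19.86)/2 × 0.5 = 10.415
  [6→12]: (19.86+5.50)/2 × 6 = 76.08
  [12→13.5]: (5.50+3.93)/2 × 1.5 = 7.0725
  [13.5→14.5]: (3.93+3.14)/2 × 1 = 3.535
  Sum = 214.55 mcg/mL·h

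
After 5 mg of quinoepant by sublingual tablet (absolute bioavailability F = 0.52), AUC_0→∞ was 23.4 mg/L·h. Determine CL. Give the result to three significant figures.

CL = F × Dose / AUC_0→∞
   = 0.52 × 5 / 23.4 = 0.111111 L/h

CL = 0.111 L/h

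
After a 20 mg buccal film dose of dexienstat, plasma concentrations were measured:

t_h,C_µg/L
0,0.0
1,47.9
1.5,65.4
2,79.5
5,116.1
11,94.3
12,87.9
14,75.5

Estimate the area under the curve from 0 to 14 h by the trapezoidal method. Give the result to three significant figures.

AUC = 1270 µg/L·h

Trapezoidal AUC_0→14:
  [0→1]: (0.0+47.9)/2 × 1 = 23.95
  [1→1.5]: (47.9+65.4)/2 × 0.5 = 28.325
  [1.5→2]: (65.4+79.5)/2 × 0.5 = 36.225
  [2→5]: (79.5+116.1)/2 × 3 = 293.4
  [5→11]: (116.1+94.3)/2 × 6 = 631.2
  [11→12]: (94.3+87.9)/2 × 1 = 91.1
  [12→14]: (87.9+75.5)/2 × 2 = 163.4
  Sum = 1267.6 µg/L·h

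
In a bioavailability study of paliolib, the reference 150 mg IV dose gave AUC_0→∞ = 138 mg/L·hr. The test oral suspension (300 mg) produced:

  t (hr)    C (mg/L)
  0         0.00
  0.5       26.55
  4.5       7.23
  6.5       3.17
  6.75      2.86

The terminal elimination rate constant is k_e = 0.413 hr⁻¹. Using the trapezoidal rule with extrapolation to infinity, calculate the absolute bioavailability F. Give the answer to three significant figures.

F = 0.334

Trapezoidal AUC_0→6.75 (oral suspension):
  [0→0.5]: (0.00+26.55)/2 × 0.5 = 6.6375
  [0.5→4.5]: (26.55+7.23)/2 × 4 = 67.56
  [4.5→6.5]: (7.23+3.17)/2 × 2 = 10.4
  [6.5→6.75]: (3.17+2.86)/2 × 0.25 = 0.75375
  Sum = 85.35125 mg/L·hr
Tail: C_last/k_e = 2.86/0.413 = 6.925
AUC_0→∞ (oral suspension) = 85.35125 + 6.925 = 92.27625 mg/L·hr
F = (AUC_ev/D_ev)/(AUC_iv/D_iv) = (92.27625/300)/(138/150) = 0.3075875/0.92 = 0.3343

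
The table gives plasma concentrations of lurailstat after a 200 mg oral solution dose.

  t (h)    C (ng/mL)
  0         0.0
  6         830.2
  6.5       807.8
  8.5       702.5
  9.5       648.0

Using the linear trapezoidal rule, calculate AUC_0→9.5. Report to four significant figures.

AUC = 5086 ng/mL·h

Trapezoidal AUC_0→9.5:
  [0→6]: (0.0+830.2)/2 × 6 = 2490.6
  [6→6.5]: (830.2+807.8)/2 × 0.5 = 409.5
  [6.5→8.5]: (807.8+702.5)/2 × 2 = 1510.3
  [8.5→9.5]: (702.5+648.0)/2 × 1 = 675.25
  Sum = 5085.65 ng/mL·h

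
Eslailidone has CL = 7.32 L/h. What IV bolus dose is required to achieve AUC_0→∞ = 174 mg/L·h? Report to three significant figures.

Dose_iv = CL × AUC_0→∞
     = 7.32 × 174 = 1273.68 mg

Dose = 1270 mg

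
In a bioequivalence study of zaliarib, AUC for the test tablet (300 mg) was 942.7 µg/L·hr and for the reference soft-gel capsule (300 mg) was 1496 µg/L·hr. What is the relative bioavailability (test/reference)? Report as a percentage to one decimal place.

F_rel = 63.0%

F_rel = (AUC_test/D_test) / (AUC_ref/D_ref)
      = (942.7/300) / (1496/300)
      = 3.14233 / 4.98667 = 0.6301 = 63.01%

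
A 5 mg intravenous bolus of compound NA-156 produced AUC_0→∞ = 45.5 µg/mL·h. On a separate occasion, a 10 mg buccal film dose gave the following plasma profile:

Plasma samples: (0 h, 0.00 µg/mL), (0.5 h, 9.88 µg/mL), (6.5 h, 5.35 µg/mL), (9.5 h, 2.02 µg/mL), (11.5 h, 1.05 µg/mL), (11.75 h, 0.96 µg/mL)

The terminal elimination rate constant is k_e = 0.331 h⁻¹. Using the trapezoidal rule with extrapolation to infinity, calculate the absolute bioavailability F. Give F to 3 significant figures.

Trapezoidal AUC_0→11.75 (buccal film):
  [0→0.5]: (0.00+9.88)/2 × 0.5 = 2.47
  [0.5→6.5]: (9.88+5.35)/2 × 6 = 45.69
  [6.5→9.5]: (5.35+2.02)/2 × 3 = 11.055
  [9.5→11.5]: (2.02+1.05)/2 × 2 = 3.07
  [11.5→11.75]: (1.05+0.96)/2 × 0.25 = 0.25125
  Sum = 62.53625 µg/mL·h
Tail: C_last/k_e = 0.96/0.331 = 2.900
AUC_0→∞ (buccal film) = 62.53625 + 2.900 = 65.43625 µg/mL·h
F = (AUC_ev/D_ev)/(AUC_iv/D_iv) = (65.43625/10)/(45.5/5) = 6.543625/9.1 = 0.7191

F = 0.719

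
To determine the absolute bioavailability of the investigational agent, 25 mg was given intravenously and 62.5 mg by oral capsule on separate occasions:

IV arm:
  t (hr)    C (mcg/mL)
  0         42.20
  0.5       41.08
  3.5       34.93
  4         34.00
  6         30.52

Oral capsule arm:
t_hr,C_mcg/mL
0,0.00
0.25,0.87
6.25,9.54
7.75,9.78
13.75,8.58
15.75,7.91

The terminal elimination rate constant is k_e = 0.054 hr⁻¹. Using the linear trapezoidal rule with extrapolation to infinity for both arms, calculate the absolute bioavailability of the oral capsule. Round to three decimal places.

Trapezoidal AUC_0→6 (IV):
  [0→0.5]: (42.20+41.08)/2 × 0.5 = 20.82
  [0.5→3.5]: (41.08+34.93)/2 × 3 = 114.015
  [3.5→4]: (34.93+34.00)/2 × 0.5 = 17.2325
  [4→6]: (34.00+30.52)/2 × 2 = 64.52
  Sum = 216.5875 mcg/mL·hr
IV tail: 30.52/0.054 = 565.185; AUC_iv,0→∞ = 216.5875 + 565.185 = 781.7725 mcg/mL·hr
Trapezoidal AUC_0→15.75 (oral capsule):
  [0→0.25]: (0.00+0.87)/2 × 0.25 = 0.10875
  [0.25→6.25]: (0.87+9.54)/2 × 6 = 31.23
  [6.25→7.75]: (9.54+9.78)/2 × 1.5 = 14.49
  [7.75→13.75]: (9.78+8.58)/2 × 6 = 55.08
  [13.75→15.75]: (8.58+7.91)/2 × 2 = 16.49
  Sum = 117.39875 mcg/mL·hr
oral capsule tail: 7.91/0.054 = 146.481; AUC_ev,0→∞ = 117.39875 + 146.481 = 263.87975 mcg/mL·hr
F = (AUC_ev/D_ev)/(AUC_iv/D_iv) = (263.87975/62.5)/(781.7725/25) = 4.222076/31.2709 = 0.1350

F = 0.135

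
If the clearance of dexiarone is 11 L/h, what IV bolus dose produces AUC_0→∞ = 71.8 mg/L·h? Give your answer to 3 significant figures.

Dose = 790 mg

Dose_iv = CL × AUC_0→∞
     = 11 × 71.8 = 789.8 mg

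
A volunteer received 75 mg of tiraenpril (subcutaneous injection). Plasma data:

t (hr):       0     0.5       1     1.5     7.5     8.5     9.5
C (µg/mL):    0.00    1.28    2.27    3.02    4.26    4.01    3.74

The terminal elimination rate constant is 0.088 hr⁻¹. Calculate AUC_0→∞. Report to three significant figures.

Trapezoidal AUC_0→9.5:
  [0→0.5]: (0.00+1.28)/2 × 0.5 = 0.32
  [0.5→1]: (1.28+2.27)/2 × 0.5 = 0.8875
  [1→1.5]: (2.27+3.02)/2 × 0.5 = 1.3225
  [1.5→7.5]: (3.02+4.26)/2 × 6 = 21.84
  [7.5→8.5]: (4.26+4.01)/2 × 1 = 4.135
  [8.5→9.5]: (4.01+3.74)/2 × 1 = 3.875
  Sum = 32.38 µg/mL·hr
Extrapolated tail: C_last / k_e = 3.74 / 0.088 = 42.500
AUC_0→∞ = 32.38 + 42.500 = 74.88 µg/mL·hr

AUC = 74.9 µg/mL·hr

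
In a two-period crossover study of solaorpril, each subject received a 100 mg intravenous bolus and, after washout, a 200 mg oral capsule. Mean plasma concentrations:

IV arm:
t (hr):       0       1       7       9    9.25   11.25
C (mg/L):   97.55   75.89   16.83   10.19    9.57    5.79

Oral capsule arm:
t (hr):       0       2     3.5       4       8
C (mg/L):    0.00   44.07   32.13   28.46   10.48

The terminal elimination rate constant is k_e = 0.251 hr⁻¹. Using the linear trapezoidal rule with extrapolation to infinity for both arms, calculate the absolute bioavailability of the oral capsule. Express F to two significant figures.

Trapezoidal AUC_0→11.25 (IV):
  [0→1]: (97.55+75.89)/2 × 1 = 86.72
  [1→7]: (75.89+16.83)/2 × 6 = 278.16
  [7→9]: (16.83+10.19)/2 × 2 = 27.02
  [9→9.25]: (10.19+9.57)/2 × 0.25 = 2.47
  [9.25→11.25]: (9.57+5.79)/2 × 2 = 15.36
  Sum = 409.73 mg/L·hr
IV tail: 5.79/0.251 = 23.068; AUC_iv,0→∞ = 409.73 + 23.068 = 432.798 mg/L·hr
Trapezoidal AUC_0→8 (oral capsule):
  [0→2]: (0.00+44.07)/2 × 2 = 44.07
  [2→3.5]: (44.07+32.13)/2 × 1.5 = 57.15
  [3.5→4]: (32.13+28.46)/2 × 0.5 = 15.1475
  [4→8]: (28.46+10.48)/2 × 4 = 77.88
  Sum = 194.2475 mg/L·hr
oral capsule tail: 10.48/0.251 = 41.753; AUC_ev,0→∞ = 194.2475 + 41.753 = 236.0005 mg/L·hr
F = (AUC_ev/D_ev)/(AUC_iv/D_iv) = (236.0005/200)/(432.798/100) = 1.1800025/4.32798 = 0.2726

F = 0.27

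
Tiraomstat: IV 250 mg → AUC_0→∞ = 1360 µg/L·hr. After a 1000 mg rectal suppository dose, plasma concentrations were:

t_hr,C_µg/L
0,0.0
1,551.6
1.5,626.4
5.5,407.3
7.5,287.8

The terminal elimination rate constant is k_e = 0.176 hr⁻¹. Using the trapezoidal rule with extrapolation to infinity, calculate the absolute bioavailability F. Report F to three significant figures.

Trapezoidal AUC_0→7.5 (rectal suppository):
  [0→1]: (0.0+551.6)/2 × 1 = 275.8
  [1→1.5]: (551.6+626.4)/2 × 0.5 = 294.5
  [1.5→5.5]: (626.4+407.3)/2 × 4 = 2067.4
  [5.5→7.5]: (407.3+287.8)/2 × 2 = 695.1
  Sum = 3332.8 µg/L·hr
Tail: C_last/k_e = 287.8/0.176 = 1635.227
AUC_0→∞ (rectal suppository) = 3332.8 + 1635.227 = 4968.027 µg/L·hr
F = (AUC_ev/D_ev)/(AUC_iv/D_iv) = (4968.027/1000)/(1360/250) = 4.968027/5.44 = 0.9132

F = 0.913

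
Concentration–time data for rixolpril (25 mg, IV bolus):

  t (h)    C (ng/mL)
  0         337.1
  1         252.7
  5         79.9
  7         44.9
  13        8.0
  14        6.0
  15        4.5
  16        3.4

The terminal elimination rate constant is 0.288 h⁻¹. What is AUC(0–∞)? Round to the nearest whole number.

AUC = 1272 ng/mL·h

Trapezoidal AUC_0→16:
  [0→1]: (337.1+252.7)/2 × 1 = 294.9
  [1→5]: (252.7+79.9)/2 × 4 = 665.2
  [5→7]: (79.9+44.9)/2 × 2 = 124.8
  [7→13]: (44.9+8.0)/2 × 6 = 158.7
  [13→14]: (8.0+6.0)/2 × 1 = 7.0
  [14→15]: (6.0+4.5)/2 × 1 = 5.25
  [15→16]: (4.5+3.4)/2 × 1 = 3.95
  Sum = 1259.8 ng/mL·h
Extrapolated tail: C_last / k_e = 3.4 / 0.288 = 11.806
AUC_0→∞ = 1259.8 + 11.806 = 1271.606 ng/mL·h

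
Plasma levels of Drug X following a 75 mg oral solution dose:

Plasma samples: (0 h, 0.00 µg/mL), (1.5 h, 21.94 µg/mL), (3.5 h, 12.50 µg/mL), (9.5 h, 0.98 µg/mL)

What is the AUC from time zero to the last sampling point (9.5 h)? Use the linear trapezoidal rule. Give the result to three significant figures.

AUC = 91.3 µg/mL·h

Trapezoidal AUC_0→9.5:
  [0→1.5]: (0.00+21.94)/2 × 1.5 = 16.455
  [1.5→3.5]: (21.94+12.50)/2 × 2 = 34.44
  [3.5→9.5]: (12.50+0.98)/2 × 6 = 40.44
  Sum = 91.335 µg/mL·h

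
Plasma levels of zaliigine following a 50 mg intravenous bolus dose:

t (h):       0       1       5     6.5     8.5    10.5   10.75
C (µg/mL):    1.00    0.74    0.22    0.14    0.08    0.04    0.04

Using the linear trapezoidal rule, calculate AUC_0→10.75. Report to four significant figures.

AUC = 3.410 µg/mL·h

Trapezoidal AUC_0→10.75:
  [0→1]: (1.00+0.74)/2 × 1 = 0.87
  [1→5]: (0.74+0.22)/2 × 4 = 1.92
  [5→6.5]: (0.22+0.14)/2 × 1.5 = 0.27
  [6.5→8.5]: (0.14+0.08)/2 × 2 = 0.22
  [8.5→10.5]: (0.08+0.04)/2 × 2 = 0.12
  [10.5→10.75]: (0.04+0.04)/2 × 0.25 = 0.01
  Sum = 3.41 µg/mL·h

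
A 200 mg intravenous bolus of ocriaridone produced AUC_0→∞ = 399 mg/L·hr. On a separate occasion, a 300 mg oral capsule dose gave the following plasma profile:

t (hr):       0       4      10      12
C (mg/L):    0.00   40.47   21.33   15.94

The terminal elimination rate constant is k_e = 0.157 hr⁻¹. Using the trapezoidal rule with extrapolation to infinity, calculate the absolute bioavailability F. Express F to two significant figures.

F = 0.68

Trapezoidal AUC_0→12 (oral capsule):
  [0→4]: (0.00+40.47)/2 × 4 = 80.94
  [4→10]: (40.47+21.33)/2 × 6 = 185.4
  [10→12]: (21.33+15.94)/2 × 2 = 37.27
  Sum = 303.61 mg/L·hr
Tail: C_last/k_e = 15.94/0.157 = 101.529
AUC_0→∞ (oral capsule) = 303.61 + 101.529 = 405.139 mg/L·hr
F = (AUC_ev/D_ev)/(AUC_iv/D_iv) = (405.139/300)/(399/200) = 1.35046/1.995 = 0.6769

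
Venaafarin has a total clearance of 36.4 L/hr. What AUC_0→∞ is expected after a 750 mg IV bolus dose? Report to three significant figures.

AUC_0→∞ = Dose_iv / CL
        = 750 / 36.4 = 20.6044 mg/L·hr

AUC = 20.6 mg/L·hr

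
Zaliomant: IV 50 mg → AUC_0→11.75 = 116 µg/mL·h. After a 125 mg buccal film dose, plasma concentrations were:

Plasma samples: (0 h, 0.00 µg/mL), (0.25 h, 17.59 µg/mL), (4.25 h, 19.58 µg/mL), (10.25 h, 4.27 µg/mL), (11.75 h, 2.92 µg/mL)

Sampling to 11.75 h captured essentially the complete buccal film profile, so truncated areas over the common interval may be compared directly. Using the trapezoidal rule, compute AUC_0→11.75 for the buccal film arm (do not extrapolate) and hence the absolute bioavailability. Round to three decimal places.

F = 0.529

Trapezoidal AUC_0→11.75 (buccal film):
  [0→0.25]: (0.00+17.59)/2 × 0.25 = 2.19875
  [0.25→4.25]: (17.59+19.58)/2 × 4 = 74.34
  [4.25→10.25]: (19.58+4.27)/2 × 6 = 71.55
  [10.25→11.75]: (4.27+2.92)/2 × 1.5 = 5.3925
  Sum = 153.48125 µg/mL·h
F = (AUC_ev/D_ev)/(AUC_iv/D_iv) = (153.48125/125)/(116/50) = 1.22785/2.32 = 0.5292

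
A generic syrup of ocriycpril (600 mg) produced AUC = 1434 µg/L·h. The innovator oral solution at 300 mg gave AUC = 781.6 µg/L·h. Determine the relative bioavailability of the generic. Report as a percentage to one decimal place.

F_rel = 91.7%

F_rel = (AUC_test/D_test) / (AUC_ref/D_ref)
      = (1434/600) / (781.6/300)
      = 2.39 / 2.60533 = 0.9174 = 91.74%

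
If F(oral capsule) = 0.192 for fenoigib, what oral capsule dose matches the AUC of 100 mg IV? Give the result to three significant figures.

D_oral = 521 mg

For equal systemic exposure: F × D_ev = D_iv
D_ev = D_iv / F = 100 / 0.192 = 520.833 mg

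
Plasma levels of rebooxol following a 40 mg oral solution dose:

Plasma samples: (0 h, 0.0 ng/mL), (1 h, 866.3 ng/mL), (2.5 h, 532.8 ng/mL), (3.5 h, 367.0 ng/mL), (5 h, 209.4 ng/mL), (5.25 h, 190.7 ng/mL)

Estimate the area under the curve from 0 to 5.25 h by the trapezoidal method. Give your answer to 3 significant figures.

AUC = 2410 ng/mL·h

Trapezoidal AUC_0→5.25:
  [0→1]: (0.0+866.3)/2 × 1 = 433.15
  [1→2.5]: (866.3+532.8)/2 × 1.5 = 1049.325
  [2.5→3.5]: (532.8+367.0)/2 × 1 = 449.9
  [3.5→5]: (367.0+209.4)/2 × 1.5 = 432.3
  [5→5.25]: (209.4+190.7)/2 × 0.25 = 50.0125
  Sum = 2414.6875 ng/mL·h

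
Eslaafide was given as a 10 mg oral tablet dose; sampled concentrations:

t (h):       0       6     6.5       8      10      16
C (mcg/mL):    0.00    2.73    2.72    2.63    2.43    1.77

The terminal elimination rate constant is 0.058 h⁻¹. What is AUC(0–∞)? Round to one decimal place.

Trapezoidal AUC_0→16:
  [0→6]: (0.00+2.73)/2 × 6 = 8.19
  [6→6.5]: (2.73+2.72)/2 × 0.5 = 1.3625
  [6.5→8]: (2.72+2.63)/2 × 1.5 = 4.0125
  [8→10]: (2.63+2.43)/2 × 2 = 5.06
  [10→16]: (2.43+1.77)/2 × 6 = 12.6
  Sum = 31.225 mcg/mL·h
Extrapolated tail: C_last / k_e = 1.77 / 0.058 = 30.517
AUC_0→∞ = 31.225 + 30.517 = 61.742 mcg/mL·h

AUC = 61.7 mcg/mL·h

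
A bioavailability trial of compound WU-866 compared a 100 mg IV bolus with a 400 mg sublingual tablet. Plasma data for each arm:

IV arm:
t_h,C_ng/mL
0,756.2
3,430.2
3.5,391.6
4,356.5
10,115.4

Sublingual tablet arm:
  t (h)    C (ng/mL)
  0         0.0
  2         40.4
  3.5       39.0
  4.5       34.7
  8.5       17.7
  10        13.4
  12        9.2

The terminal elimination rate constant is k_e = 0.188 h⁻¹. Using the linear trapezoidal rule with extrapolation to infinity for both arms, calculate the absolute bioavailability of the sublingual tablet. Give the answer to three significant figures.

Trapezoidal AUC_0→10 (IV):
  [0→3]: (756.2+430.2)/2 × 3 = 1779.6
  [3→3.5]: (430.2+391.6)/2 × 0.5 = 205.45
  [3.5→4]: (391.6+356.5)/2 × 0.5 = 187.025
  [4→10]: (356.5+115.4)/2 × 6 = 1415.7
  Sum = 3587.775 ng/mL·h
IV tail: 115.4/0.188 = 613.830; AUC_iv,0→∞ = 3587.775 + 613.830 = 4201.605 ng/mL·h
Trapezoidal AUC_0→12 (sublingual tablet):
  [0→2]: (0.0+40.4)/2 × 2 = 40.4
  [2→3.5]: (40.4+39.0)/2 × 1.5 = 59.55
  [3.5→4.5]: (39.0+34.7)/2 × 1 = 36.85
  [4.5→8.5]: (34.7+17.7)/2 × 4 = 104.8
  [8.5→10]: (17.7+13.4)/2 × 1.5 = 23.325
  [10→12]: (13.4+9.2)/2 × 2 = 22.6
  Sum = 287.525 ng/mL·h
sublingual tablet tail: 9.2/0.188 = 48.936; AUC_ev,0→∞ = 287.525 + 48.936 = 336.461 ng/mL·h
F = (AUC_ev/D_ev)/(AUC_iv/D_iv) = (336.461/400)/(4201.605/100) = 0.8411525/42.01605 = 0.0200

F = 0.0200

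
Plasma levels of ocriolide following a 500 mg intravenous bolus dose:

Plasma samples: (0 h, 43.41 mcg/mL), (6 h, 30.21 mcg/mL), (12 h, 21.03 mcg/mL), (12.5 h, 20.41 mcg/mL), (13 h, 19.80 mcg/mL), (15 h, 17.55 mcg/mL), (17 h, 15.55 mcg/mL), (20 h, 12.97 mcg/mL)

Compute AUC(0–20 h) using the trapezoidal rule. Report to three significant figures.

Trapezoidal AUC_0→20:
  [0→6]: (43.41+30.21)/2 × 6 = 220.86
  [6→12]: (30.21+21.03)/2 × 6 = 153.72
  [12→12.5]: (21.03+20.41)/2 × 0.5 = 10.36
  [12.5→13]: (20.41+19.80)/2 × 0.5 = 10.0525
  [13→15]: (19.80+17.55)/2 × 2 = 37.35
  [15→17]: (17.55+15.55)/2 × 2 = 33.1
  [17→20]: (15.55+12.97)/2 × 3 = 42.78
  Sum = 508.2225 mcg/mL·h

AUC = 508 mcg/mL·h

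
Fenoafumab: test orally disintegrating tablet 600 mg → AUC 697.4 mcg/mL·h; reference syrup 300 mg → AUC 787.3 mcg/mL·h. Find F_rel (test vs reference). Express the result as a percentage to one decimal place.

F_rel = 44.3%

F_rel = (AUC_test/D_test) / (AUC_ref/D_ref)
      = (697.4/600) / (787.3/300)
      = 1.16233 / 2.62433 = 0.4429 = 44.29%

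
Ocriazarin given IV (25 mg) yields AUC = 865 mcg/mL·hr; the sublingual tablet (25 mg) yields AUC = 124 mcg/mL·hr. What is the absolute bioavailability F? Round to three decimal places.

F = 0.143

F = (AUC_ev / D_ev) / (AUC_iv / D_iv)
  = (124/25) / (865/25)
  = 4.96 / 34.6 = 0.1434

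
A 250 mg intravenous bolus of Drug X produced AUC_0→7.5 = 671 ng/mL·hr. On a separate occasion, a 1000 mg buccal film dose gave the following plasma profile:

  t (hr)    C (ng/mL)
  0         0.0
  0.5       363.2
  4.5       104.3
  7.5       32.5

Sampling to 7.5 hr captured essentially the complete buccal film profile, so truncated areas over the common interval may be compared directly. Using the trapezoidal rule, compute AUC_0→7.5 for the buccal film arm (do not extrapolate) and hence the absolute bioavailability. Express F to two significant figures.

Trapezoidal AUC_0→7.5 (buccal film):
  [0→0.5]: (0.0+363.2)/2 × 0.5 = 90.8
  [0.5→4.5]: (363.2+104.3)/2 × 4 = 935.0
  [4.5→7.5]: (104.3+32.5)/2 × 3 = 205.2
  Sum = 1231.0 ng/mL·hr
F = (AUC_ev/D_ev)/(AUC_iv/D_iv) = (1231.0/1000)/(671/250) = 1.231/2.684 = 0.4586

F = 0.46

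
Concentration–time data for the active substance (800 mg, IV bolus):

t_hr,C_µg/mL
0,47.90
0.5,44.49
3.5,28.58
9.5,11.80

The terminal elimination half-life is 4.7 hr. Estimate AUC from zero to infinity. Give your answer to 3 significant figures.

AUC = 334 µg/mL·hr

Trapezoidal AUC_0→9.5:
  [0→0.5]: (47.90+44.49)/2 × 0.5 = 23.0975
  [0.5→3.5]: (44.49+28.58)/2 × 3 = 109.605
  [3.5→9.5]: (28.58+11.80)/2 × 6 = 121.14
  Sum = 253.8425 µg/mL·hr
k_e = ln2 / t½ = 0.693147 / 4.7 = 0.1475 hr^-1
Extrapolated tail: C_last / k_e = 11.80 / 0.1475 = 80.000
AUC_0→∞ = 253.8425 + 80.000 = 333.8425 µg/mL·hr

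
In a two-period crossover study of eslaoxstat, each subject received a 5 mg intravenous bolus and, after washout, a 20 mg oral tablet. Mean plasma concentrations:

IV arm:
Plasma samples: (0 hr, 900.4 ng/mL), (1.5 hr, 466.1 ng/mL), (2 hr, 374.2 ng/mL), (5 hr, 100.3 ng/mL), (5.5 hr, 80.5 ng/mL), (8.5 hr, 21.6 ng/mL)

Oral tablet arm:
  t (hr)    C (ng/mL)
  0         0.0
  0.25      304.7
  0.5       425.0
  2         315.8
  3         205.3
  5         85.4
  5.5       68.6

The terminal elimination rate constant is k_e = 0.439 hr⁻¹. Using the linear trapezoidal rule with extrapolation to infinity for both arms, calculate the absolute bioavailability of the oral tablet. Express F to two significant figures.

Trapezoidal AUC_0→8.5 (IV):
  [0→1.5]: (900.4+466.1)/2 × 1.5 = 1024.875
  [1.5→2]: (466.1+374.2)/2 × 0.5 = 210.075
  [2→5]: (374.2+100.3)/2 × 3 = 711.75
  [5→5.5]: (100.3+80.5)/2 × 0.5 = 45.2
  [5.5→8.5]: (80.5+21.6)/2 × 3 = 153.15
  Sum = 2145.05 ng/mL·hr
IV tail: 21.6/0.439 = 49.203; AUC_iv,0→∞ = 2145.05 + 49.203 = 2194.253 ng/mL·hr
Trapezoidal AUC_0→5.5 (oral tablet):
  [0→0.25]: (0.0+304.7)/2 × 0.25 = 38.0875
  [0.25→0.5]: (304.7+425.0)/2 × 0.25 = 91.2125
  [0.5→2]: (425.0+315.8)/2 × 1.5 = 555.6
  [2→3]: (315.8+205.3)/2 × 1 = 260.55
  [3→5]: (205.3+85.4)/2 × 2 = 290.7
  [5→5.5]: (85.4+68.6)/2 × 0.5 = 38.5
  Sum = 1274.65 ng/mL·hr
oral tablet tail: 68.6/0.439 = 156.264; AUC_ev,0→∞ = 1274.65 + 156.264 = 1430.914 ng/mL·hr
F = (AUC_ev/D_ev)/(AUC_iv/D_iv) = (1430.914/20)/(2194.253/5) = 71.5457/438.8506 = 0.1630

F = 0.16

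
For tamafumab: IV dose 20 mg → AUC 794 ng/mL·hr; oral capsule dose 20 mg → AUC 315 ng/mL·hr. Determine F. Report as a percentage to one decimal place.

F = (AUC_ev / D_ev) / (AUC_iv / D_iv)
  = (315/20) / (794/20)
  = 15.75 / 39.7 = 0.3967
  = 39.67%

F = 39.7%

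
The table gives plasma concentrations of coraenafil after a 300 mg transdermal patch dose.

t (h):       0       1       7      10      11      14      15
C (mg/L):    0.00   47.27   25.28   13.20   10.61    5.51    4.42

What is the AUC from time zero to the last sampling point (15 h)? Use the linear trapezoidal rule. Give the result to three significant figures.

Trapezoidal AUC_0→15:
  [0→1]: (0.00+47.27)/2 × 1 = 23.635
  [1→7]: (47.27+25.28)/2 × 6 = 217.65
  [7→10]: (25.28+13.20)/2 × 3 = 57.72
  [10→11]: (13.20+10.61)/2 × 1 = 11.905
  [11→14]: (10.61+5.51)/2 × 3 = 24.18
  [14→15]: (5.51+4.42)/2 × 1 = 4.965
  Sum = 340.055 mg/L·h

AUC = 340 mg/L·h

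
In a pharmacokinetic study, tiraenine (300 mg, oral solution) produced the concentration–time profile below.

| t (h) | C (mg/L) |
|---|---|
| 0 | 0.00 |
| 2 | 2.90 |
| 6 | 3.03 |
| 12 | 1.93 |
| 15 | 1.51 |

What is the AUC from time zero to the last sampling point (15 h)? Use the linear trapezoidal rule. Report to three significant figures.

AUC = 34.8 mg/L·h

Trapezoidal AUC_0→15:
  [0→2]: (0.00+2.90)/2 × 2 = 2.9
  [2→6]: (2.90+3.03)/2 × 4 = 11.86
  [6→12]: (3.03+1.93)/2 × 6 = 14.88
  [12→15]: (1.93+1.51)/2 × 3 = 5.16
  Sum = 34.8 mg/L·h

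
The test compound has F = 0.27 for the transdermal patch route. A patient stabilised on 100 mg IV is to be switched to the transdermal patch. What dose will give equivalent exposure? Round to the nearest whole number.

For equal systemic exposure: F × D_ev = D_iv
D_ev = D_iv / F = 100 / 0.27 = 370.37 mg

D_transdermal = 370 mg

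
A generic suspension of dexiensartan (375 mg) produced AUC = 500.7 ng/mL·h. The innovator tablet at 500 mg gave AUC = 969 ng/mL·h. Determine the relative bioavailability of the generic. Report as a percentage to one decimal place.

F_rel = (AUC_test/D_test) / (AUC_ref/D_ref)
      = (500.7/375) / (969/500)
      = 1.3352 / 1.938 = 0.6890 = 68.90%

F_rel = 68.9%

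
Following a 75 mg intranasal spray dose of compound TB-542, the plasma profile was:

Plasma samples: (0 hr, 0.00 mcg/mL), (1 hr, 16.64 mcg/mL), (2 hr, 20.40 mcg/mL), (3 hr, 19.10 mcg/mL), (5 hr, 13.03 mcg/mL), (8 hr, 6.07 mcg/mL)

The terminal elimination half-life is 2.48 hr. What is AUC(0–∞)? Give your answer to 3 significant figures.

Trapezoidal AUC_0→8:
  [0→1]: (0.00+16.64)/2 × 1 = 8.32
  [1→2]: (16.64+20.40)/2 × 1 = 18.52
  [2→3]: (20.40+19.10)/2 × 1 = 19.75
  [3→5]: (19.10+13.03)/2 × 2 = 32.13
  [5→8]: (13.03+6.07)/2 × 3 = 28.65
  Sum = 107.37 mcg/mL·hr
k_e = ln2 / t½ = 0.693147 / 2.48 = 0.2795 hr^-1
Extrapolated tail: C_last / k_e = 6.07 / 0.2795 = 21.717
AUC_0→∞ = 107.37 + 21.717 = 129.087 mcg/mL·hr

AUC = 129 mcg/mL·hr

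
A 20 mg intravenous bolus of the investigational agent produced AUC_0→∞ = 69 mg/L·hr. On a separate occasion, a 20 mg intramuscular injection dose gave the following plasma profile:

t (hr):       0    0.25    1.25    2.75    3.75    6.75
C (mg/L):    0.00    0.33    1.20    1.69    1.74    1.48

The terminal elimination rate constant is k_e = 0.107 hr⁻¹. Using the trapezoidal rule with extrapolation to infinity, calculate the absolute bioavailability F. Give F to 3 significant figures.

Trapezoidal AUC_0→6.75 (intramuscular injection):
  [0→0.25]: (0.00+0.33)/2 × 0.25 = 0.04125
  [0.25→1.25]: (0.33+1.20)/2 × 1 = 0.765
  [1.25→2.75]: (1.20+1.69)/2 × 1.5 = 2.1675
  [2.75→3.75]: (1.69+1.74)/2 × 1 = 1.715
  [3.75→6.75]: (1.74+1.48)/2 × 3 = 4.83
  Sum = 9.51875 mg/L·hr
Tail: C_last/k_e = 1.48/0.107 = 13.832
AUC_0→∞ (intramuscular injection) = 9.51875 + 13.832 = 23.35075 mg/L·hr
F = (AUC_ev/D_ev)/(AUC_iv/D_iv) = (23.35075/20)/(69/20) = 1.1675375/3.45 = 0.3384

F = 0.338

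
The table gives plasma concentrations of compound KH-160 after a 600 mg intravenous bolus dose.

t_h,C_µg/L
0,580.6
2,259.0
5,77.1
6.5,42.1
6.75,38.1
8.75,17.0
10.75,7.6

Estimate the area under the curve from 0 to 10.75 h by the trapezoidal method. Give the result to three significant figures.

AUC = 1520 µg/L·h

Trapezoidal AUC_0→10.75:
  [0→2]: (580.6+259.0)/2 × 2 = 839.6
  [2→5]: (259.0+77.1)/2 × 3 = 504.15
  [5→6.5]: (77.1+42.1)/2 × 1.5 = 89.4
  [6.5→6.75]: (42.1+38.1)/2 × 0.25 = 10.025
  [6.75→8.75]: (38.1+17.0)/2 × 2 = 55.1
  [8.75→10.75]: (17.0+7.6)/2 × 2 = 24.6
  Sum = 1522.875 µg/L·h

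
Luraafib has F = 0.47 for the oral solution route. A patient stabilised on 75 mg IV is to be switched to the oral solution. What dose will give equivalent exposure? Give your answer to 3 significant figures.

D_oral = 160 mg

For equal systemic exposure: F × D_ev = D_iv
D_ev = D_iv / F = 75 / 0.47 = 159.574 mg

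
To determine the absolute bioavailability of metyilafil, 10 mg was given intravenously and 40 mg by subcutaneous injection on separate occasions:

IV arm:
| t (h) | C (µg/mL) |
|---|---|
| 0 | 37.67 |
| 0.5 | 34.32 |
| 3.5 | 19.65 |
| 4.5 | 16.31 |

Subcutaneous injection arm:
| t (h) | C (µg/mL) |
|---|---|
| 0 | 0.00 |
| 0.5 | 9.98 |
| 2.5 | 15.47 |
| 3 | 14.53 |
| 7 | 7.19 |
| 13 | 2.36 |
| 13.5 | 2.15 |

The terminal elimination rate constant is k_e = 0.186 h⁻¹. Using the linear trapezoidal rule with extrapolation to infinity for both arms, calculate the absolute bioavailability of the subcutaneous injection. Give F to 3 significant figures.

Trapezoidal AUC_0→4.5 (IV):
  [0→0.5]: (37.67+34.32)/2 × 0.5 = 17.9975
  [0.5→3.5]: (34.32+19.65)/2 × 3 = 80.955
  [3.5→4.5]: (19.65+16.31)/2 × 1 = 17.98
  Sum = 116.9325 µg/mL·h
IV tail: 16.31/0.186 = 87.688; AUC_iv,0→∞ = 116.9325 + 87.688 = 204.6205 µg/mL·h
Trapezoidal AUC_0→13.5 (subcutaneous injection):
  [0→0.5]: (0.00+9.98)/2 × 0.5 = 2.495
  [0.5→2.5]: (9.98+15.47)/2 × 2 = 25.45
  [2.5→3]: (15.47+14.53)/2 × 0.5 = 7.5
  [3→7]: (14.53+7.19)/2 × 4 = 43.44
  [7→13]: (7.19+2.36)/2 × 6 = 28.65
  [13→13.5]: (2.36+2.15)/2 × 0.5 = 1.1275
  Sum = 108.6625 µg/mL·h
subcutaneous injection tail: 2.15/0.186 = 11.559; AUC_ev,0→∞ = 108.6625 + 11.559 = 120.2215 µg/mL·h
F = (AUC_ev/D_ev)/(AUC_iv/D_iv) = (120.2215/40)/(204.6205/10) = 3.0055375/20.46205 = 0.1469

F = 0.147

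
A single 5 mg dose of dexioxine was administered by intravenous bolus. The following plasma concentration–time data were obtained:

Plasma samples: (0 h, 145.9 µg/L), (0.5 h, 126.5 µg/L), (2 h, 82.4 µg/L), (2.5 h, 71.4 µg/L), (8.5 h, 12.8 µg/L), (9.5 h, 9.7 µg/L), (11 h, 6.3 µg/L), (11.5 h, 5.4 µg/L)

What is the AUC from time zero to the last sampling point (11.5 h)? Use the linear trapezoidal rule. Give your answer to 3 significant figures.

Trapezoidal AUC_0→11.5:
  [0→0.5]: (145.9+126.5)/2 × 0.5 = 68.1
  [0.5→2]: (126.5+82.4)/2 × 1.5 = 156.675
  [2→2.5]: (82.4+71.4)/2 × 0.5 = 38.45
  [2.5→8.5]: (71.4+12.8)/2 × 6 = 252.6
  [8.5→9.5]: (12.8+9.7)/2 × 1 = 11.25
  [9.5→11]: (9.7+6.3)/2 × 1.5 = 12.0
  [11→11.5]: (6.3+5.4)/2 × 0.5 = 2.925
  Sum = 542.0 µg/L·h

AUC = 542 µg/L·h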